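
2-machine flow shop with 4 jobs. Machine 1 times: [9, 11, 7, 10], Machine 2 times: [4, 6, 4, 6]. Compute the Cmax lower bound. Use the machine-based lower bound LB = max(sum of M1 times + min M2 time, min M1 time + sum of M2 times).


LB1 = sum(M1 times) + min(M2 times) = 37 + 4 = 41
LB2 = min(M1 times) + sum(M2 times) = 7 + 20 = 27
Lower bound = max(LB1, LB2) = max(41, 27) = 41

41


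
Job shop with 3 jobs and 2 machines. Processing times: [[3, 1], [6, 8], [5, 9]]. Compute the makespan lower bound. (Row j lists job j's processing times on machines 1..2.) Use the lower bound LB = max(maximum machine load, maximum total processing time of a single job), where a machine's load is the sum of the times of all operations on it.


Machine loads:
  Machine 1: 3 + 6 + 5 = 14
  Machine 2: 1 + 8 + 9 = 18
Max machine load = 18
Job totals:
  Job 1: 4
  Job 2: 14
  Job 3: 14
Max job total = 14
Lower bound = max(18, 14) = 18

18


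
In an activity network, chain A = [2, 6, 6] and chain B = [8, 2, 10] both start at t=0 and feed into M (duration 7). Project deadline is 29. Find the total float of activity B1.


Forward pass: ES(B1) = sum of predecessors on chain B = 0
EF = ES + duration = 0 + 8 = 8
Backward pass: LF(M) = deadline = 29; LS(M) = 29 - 7 = 22
LF(B1) = LS(M) - sum(successors on chain B) = 22 - 12 = 10
LS = LF - duration = 10 - 8 = 2
Total float = LS - ES = 2 - 0 = 2

2


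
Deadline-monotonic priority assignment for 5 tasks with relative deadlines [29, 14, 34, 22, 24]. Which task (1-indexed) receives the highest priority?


Sort tasks by relative deadline (ascending):
  Task 2: deadline = 14
  Task 4: deadline = 22
  Task 5: deadline = 24
  Task 1: deadline = 29
  Task 3: deadline = 34
Priority order (highest first): [2, 4, 5, 1, 3]
Highest priority task = 2

2


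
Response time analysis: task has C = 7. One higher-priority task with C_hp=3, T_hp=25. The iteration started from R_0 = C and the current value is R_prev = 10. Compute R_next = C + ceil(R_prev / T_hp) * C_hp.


R_next = C + ceil(R_prev / T_hp) * C_hp
ceil(10 / 25) = ceil(0.4) = 1
Interference = 1 * 3 = 3
R_next = 7 + 3 = 10
R_next = R_prev, so the iteration has converged (response time = 10).

10


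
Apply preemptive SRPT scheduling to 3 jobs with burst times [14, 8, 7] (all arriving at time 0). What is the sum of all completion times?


Since all jobs arrive at t=0, SRPT equals SPT ordering.
SPT order: [7, 8, 14]
Completion times:
  Job 1: p=7, C=7
  Job 2: p=8, C=15
  Job 3: p=14, C=29
Total completion time = 7 + 15 + 29 = 51

51


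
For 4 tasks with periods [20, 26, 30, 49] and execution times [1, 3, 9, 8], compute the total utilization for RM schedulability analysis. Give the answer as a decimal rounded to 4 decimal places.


Compute individual utilizations (exact fractions):
  Task 1: C/T = 1/20 (approx. 0.05)
  Task 2: C/T = 3/26 (approx. 0.1154)
  Task 3: C/T = 9/30 = 3/10 (approx. 0.3)
  Task 4: C/T = 8/49 (approx. 0.1633)
Total utilization U = 1/20 + 3/26 + 3/10 + 8/49 = 8009/12740
Rounded to 4 decimal places: U = 0.6286
RM (Liu & Layland) bound for 4 tasks = 0.756828; compare with U = 8009/12740 (approx. 0.628650)
U <= bound, so schedulable by RM sufficient condition.

0.6286


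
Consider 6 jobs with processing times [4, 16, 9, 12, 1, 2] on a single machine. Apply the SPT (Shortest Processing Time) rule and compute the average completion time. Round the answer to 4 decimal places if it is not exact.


Sort jobs by processing time (SPT order): [1, 2, 4, 9, 12, 16]
Compute completion times sequentially:
  Job 1: processing = 1, completes at 1
  Job 2: processing = 2, completes at 3
  Job 3: processing = 4, completes at 7
  Job 4: processing = 9, completes at 16
  Job 5: processing = 12, completes at 28
  Job 6: processing = 16, completes at 44
Sum of completion times = 99
Average completion time = 99/6 = 16.5

16.5


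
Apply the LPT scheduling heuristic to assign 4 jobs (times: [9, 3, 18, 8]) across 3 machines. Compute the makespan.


Sort jobs in decreasing order (LPT): [18, 9, 8, 3]
Assign each job to the least loaded machine:
  Machine 1: jobs [18], load = 18
  Machine 2: jobs [9], load = 9
  Machine 3: jobs [8, 3], load = 11
Makespan = max load = 18

18


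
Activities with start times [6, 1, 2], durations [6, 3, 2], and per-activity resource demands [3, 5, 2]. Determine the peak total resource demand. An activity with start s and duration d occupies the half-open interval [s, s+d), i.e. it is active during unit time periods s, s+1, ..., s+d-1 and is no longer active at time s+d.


Each activity i is active on [start_i, start_i + duration_i).
Compute total resource usage per time slot:
  t=0: active resources = [], total = 0
  t=1: active resources = [5], total = 5
  t=2: active resources = [5, 2], total = 7
  t=3: active resources = [5, 2], total = 7
  t=4: active resources = [], total = 0
  t=5: active resources = [], total = 0
  t=6: active resources = [3], total = 3
  t=7: active resources = [3], total = 3
  t=8: active resources = [3], total = 3
  t=9: active resources = [3], total = 3
  t=10: active resources = [3], total = 3
  t=11: active resources = [3], total = 3
Peak resource demand = 7

7


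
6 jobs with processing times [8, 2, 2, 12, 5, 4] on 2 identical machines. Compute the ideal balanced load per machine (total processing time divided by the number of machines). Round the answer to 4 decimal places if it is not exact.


Total processing time = 8 + 2 + 2 + 12 + 5 + 4 = 33
Number of machines = 2
Ideal balanced load = 33 / 2 = 16.5

16.5


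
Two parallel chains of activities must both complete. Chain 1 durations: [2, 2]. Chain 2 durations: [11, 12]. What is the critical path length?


Path A total = 2 + 2 = 4
Path B total = 11 + 12 = 23
Critical path = longest path = max(4, 23) = 23

23


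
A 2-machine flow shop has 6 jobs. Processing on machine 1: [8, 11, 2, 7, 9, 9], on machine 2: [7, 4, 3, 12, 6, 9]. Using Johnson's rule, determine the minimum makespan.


Apply Johnson's rule:
  Group 1 (a <= b): [(3, 2, 3), (4, 7, 12), (6, 9, 9)]
  Group 2 (a > b): [(1, 8, 7), (5, 9, 6), (2, 11, 4)]
Optimal job order: [3, 4, 6, 1, 5, 2]
Schedule:
  Job 3: M1 done at 2, M2 done at 5
  Job 4: M1 done at 9, M2 done at 21
  Job 6: M1 done at 18, M2 done at 30
  Job 1: M1 done at 26, M2 done at 37
  Job 5: M1 done at 35, M2 done at 43
  Job 2: M1 done at 46, M2 done at 50
Makespan = 50

50


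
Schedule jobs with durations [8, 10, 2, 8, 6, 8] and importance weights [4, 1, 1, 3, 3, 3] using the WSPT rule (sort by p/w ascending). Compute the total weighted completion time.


Compute p/w ratios and sort ascending (WSPT): [(8, 4), (2, 1), (6, 3), (8, 3), (8, 3), (10, 1)]
Compute weighted completion times:
  Job (p=8,w=4): C=8, w*C=4*8=32
  Job (p=2,w=1): C=10, w*C=1*10=10
  Job (p=6,w=3): C=16, w*C=3*16=48
  Job (p=8,w=3): C=24, w*C=3*24=72
  Job (p=8,w=3): C=32, w*C=3*32=96
  Job (p=10,w=1): C=42, w*C=1*42=42
Total weighted completion time = 300

300


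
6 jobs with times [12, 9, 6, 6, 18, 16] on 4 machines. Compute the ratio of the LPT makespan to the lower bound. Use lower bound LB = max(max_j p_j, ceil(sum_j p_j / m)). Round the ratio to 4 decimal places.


LPT order: [18, 16, 12, 9, 6, 6]
Machine loads after assignment: [18, 16, 18, 15]
LPT makespan = 18
Lower bound = max(max_job, ceil(total/4)) = max(18, 17) = 18
Ratio = 18 / 18 = 1.0

1.0


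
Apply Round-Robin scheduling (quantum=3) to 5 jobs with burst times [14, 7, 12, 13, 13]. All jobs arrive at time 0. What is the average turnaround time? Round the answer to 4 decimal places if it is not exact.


Time quantum = 3
Execution trace:
  J1 runs 3 units, time = 3
  J2 runs 3 units, time = 6
  J3 runs 3 units, time = 9
  J4 runs 3 units, time = 12
  J5 runs 3 units, time = 15
  J1 runs 3 units, time = 18
  J2 runs 3 units, time = 21
  J3 runs 3 units, time = 24
  J4 runs 3 units, time = 27
  J5 runs 3 units, time = 30
  J1 runs 3 units, time = 33
  J2 runs 1 units, time = 34
  J3 runs 3 units, time = 37
  J4 runs 3 units, time = 40
  J5 runs 3 units, time = 43
  J1 runs 3 units, time = 46
  J3 runs 3 units, time = 49
  J4 runs 3 units, time = 52
  J5 runs 3 units, time = 55
  J1 runs 2 units, time = 57
  J4 runs 1 units, time = 58
  J5 runs 1 units, time = 59
Finish times: [57, 34, 49, 58, 59]
Average turnaround = 257/5 = 51.4

51.4


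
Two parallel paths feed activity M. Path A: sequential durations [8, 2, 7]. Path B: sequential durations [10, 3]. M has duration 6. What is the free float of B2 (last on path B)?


ES(B2) = sum of predecessors on chain B = 10
EF(B2) = ES + duration = 10 + 3 = 13
Successor of B2 is M. ES(M) = max(sum(A), sum(B)) = max(17, 13) = 17
Free float = ES(successor) - EF(current) = 17 - 13 = 4

4


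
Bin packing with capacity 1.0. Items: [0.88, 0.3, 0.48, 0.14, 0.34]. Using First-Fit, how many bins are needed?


Place items sequentially using First-Fit:
  Item 0.88 -> new Bin 1
  Item 0.3 -> new Bin 2
  Item 0.48 -> Bin 2 (now 0.78)
  Item 0.14 -> Bin 2 (now 0.92)
  Item 0.34 -> new Bin 3
Total bins used = 3

3


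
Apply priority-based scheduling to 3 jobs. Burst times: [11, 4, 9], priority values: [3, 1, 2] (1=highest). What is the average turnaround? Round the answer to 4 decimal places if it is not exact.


Sort by priority (ascending = highest first):
Order: [(1, 4), (2, 9), (3, 11)]
Completion times:
  Priority 1, burst=4, C=4
  Priority 2, burst=9, C=13
  Priority 3, burst=11, C=24
Average turnaround = 41/3 = 13.6667

13.6667


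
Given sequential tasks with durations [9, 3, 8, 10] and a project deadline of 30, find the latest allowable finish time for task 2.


LF(activity 2) = deadline - sum of successor durations
Successors: activities 3 through 4 with durations [8, 10]
Sum of successor durations = 18
LF = 30 - 18 = 12

12


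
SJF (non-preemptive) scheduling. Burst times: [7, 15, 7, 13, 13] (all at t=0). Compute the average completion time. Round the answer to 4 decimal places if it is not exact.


SJF order (ascending): [7, 7, 13, 13, 15]
Completion times:
  Job 1: burst=7, C=7
  Job 2: burst=7, C=14
  Job 3: burst=13, C=27
  Job 4: burst=13, C=40
  Job 5: burst=15, C=55
Average completion = 143/5 = 28.6

28.6


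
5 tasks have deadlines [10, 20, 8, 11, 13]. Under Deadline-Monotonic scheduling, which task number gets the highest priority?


Sort tasks by relative deadline (ascending):
  Task 3: deadline = 8
  Task 1: deadline = 10
  Task 4: deadline = 11
  Task 5: deadline = 13
  Task 2: deadline = 20
Priority order (highest first): [3, 1, 4, 5, 2]
Highest priority task = 3

3


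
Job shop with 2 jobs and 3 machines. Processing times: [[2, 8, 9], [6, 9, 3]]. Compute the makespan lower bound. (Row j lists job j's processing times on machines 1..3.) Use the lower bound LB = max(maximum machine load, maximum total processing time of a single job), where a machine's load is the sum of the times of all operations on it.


Machine loads:
  Machine 1: 2 + 6 = 8
  Machine 2: 8 + 9 = 17
  Machine 3: 9 + 3 = 12
Max machine load = 17
Job totals:
  Job 1: 19
  Job 2: 18
Max job total = 19
Lower bound = max(17, 19) = 19

19


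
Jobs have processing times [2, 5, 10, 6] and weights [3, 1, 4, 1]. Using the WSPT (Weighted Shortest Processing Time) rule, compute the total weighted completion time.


Compute p/w ratios and sort ascending (WSPT): [(2, 3), (10, 4), (5, 1), (6, 1)]
Compute weighted completion times:
  Job (p=2,w=3): C=2, w*C=3*2=6
  Job (p=10,w=4): C=12, w*C=4*12=48
  Job (p=5,w=1): C=17, w*C=1*17=17
  Job (p=6,w=1): C=23, w*C=1*23=23
Total weighted completion time = 94

94


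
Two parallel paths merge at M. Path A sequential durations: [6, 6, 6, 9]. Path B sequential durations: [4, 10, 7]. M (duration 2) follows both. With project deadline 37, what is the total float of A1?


Forward pass: ES(A1) = sum of predecessors on chain A = 0
EF = ES + duration = 0 + 6 = 6
Backward pass: LF(M) = deadline = 37; LS(M) = 37 - 2 = 35
LF(A1) = LS(M) - sum(successors on chain A) = 35 - 21 = 14
LS = LF - duration = 14 - 6 = 8
Total float = LS - ES = 8 - 0 = 8

8


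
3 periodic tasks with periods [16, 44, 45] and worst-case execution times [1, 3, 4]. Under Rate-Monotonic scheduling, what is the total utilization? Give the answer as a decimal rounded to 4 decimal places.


Compute individual utilizations (exact fractions):
  Task 1: C/T = 1/16 (approx. 0.0625)
  Task 2: C/T = 3/44 (approx. 0.0682)
  Task 3: C/T = 4/45 (approx. 0.0889)
Total utilization U = 1/16 + 3/44 + 4/45 = 1739/7920
Rounded to 4 decimal places: U = 0.2196
RM (Liu & Layland) bound for 3 tasks = 0.779763; compare with U = 1739/7920 (approx. 0.219571)
U <= bound, so schedulable by RM sufficient condition.

0.2196


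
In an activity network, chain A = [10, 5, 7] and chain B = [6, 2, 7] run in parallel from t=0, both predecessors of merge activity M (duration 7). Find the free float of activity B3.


ES(B3) = sum of predecessors on chain B = 8
EF(B3) = ES + duration = 8 + 7 = 15
Successor of B3 is M. ES(M) = max(sum(A), sum(B)) = max(22, 15) = 22
Free float = ES(successor) - EF(current) = 22 - 15 = 7

7


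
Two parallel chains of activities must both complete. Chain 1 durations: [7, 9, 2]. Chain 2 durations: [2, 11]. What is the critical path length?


Path A total = 7 + 9 + 2 = 18
Path B total = 2 + 11 = 13
Critical path = longest path = max(18, 13) = 18

18


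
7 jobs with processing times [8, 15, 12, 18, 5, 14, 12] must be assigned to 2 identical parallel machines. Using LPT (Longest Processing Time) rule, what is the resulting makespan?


Sort jobs in decreasing order (LPT): [18, 15, 14, 12, 12, 8, 5]
Assign each job to the least loaded machine:
  Machine 1: jobs [18, 12, 8, 5], load = 43
  Machine 2: jobs [15, 14, 12], load = 41
Makespan = max load = 43

43


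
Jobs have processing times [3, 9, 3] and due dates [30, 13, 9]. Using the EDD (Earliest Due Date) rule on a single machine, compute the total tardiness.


Sort by due date (EDD order): [(3, 9), (9, 13), (3, 30)]
Compute completion times and tardiness:
  Job 1: p=3, d=9, C=3, tardiness=max(0,3-9)=0
  Job 2: p=9, d=13, C=12, tardiness=max(0,12-13)=0
  Job 3: p=3, d=30, C=15, tardiness=max(0,15-30)=0
Total tardiness = 0

0


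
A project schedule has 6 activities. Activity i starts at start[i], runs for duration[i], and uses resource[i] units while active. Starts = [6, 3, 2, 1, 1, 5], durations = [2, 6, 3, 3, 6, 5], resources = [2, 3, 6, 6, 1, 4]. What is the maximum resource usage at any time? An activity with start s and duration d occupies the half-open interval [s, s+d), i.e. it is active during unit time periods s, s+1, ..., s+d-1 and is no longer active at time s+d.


Each activity i is active on [start_i, start_i + duration_i).
Compute total resource usage per time slot:
  t=0: active resources = [], total = 0
  t=1: active resources = [6, 1], total = 7
  t=2: active resources = [6, 6, 1], total = 13
  t=3: active resources = [3, 6, 6, 1], total = 16
  t=4: active resources = [3, 6, 1], total = 10
  t=5: active resources = [3, 1, 4], total = 8
  t=6: active resources = [2, 3, 1, 4], total = 10
  t=7: active resources = [2, 3, 4], total = 9
  t=8: active resources = [3, 4], total = 7
  t=9: active resources = [4], total = 4
Peak resource demand = 16

16


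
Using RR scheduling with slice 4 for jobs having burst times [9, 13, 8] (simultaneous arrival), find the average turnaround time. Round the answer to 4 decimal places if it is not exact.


Time quantum = 4
Execution trace:
  J1 runs 4 units, time = 4
  J2 runs 4 units, time = 8
  J3 runs 4 units, time = 12
  J1 runs 4 units, time = 16
  J2 runs 4 units, time = 20
  J3 runs 4 units, time = 24
  J1 runs 1 units, time = 25
  J2 runs 4 units, time = 29
  J2 runs 1 units, time = 30
Finish times: [25, 30, 24]
Average turnaround = 79/3 = 26.3333

26.3333


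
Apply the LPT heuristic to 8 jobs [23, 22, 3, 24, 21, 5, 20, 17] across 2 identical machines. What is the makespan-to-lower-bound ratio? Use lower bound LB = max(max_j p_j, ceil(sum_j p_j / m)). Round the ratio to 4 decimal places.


LPT order: [24, 23, 22, 21, 20, 17, 5, 3]
Machine loads after assignment: [68, 67]
LPT makespan = 68
Lower bound = max(max_job, ceil(total/2)) = max(24, 68) = 68
Ratio = 68 / 68 = 1.0

1.0


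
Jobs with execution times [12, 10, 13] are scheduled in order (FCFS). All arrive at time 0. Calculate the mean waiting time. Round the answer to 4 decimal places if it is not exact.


FCFS order (as given): [12, 10, 13]
Waiting times:
  Job 1: wait = 0
  Job 2: wait = 12
  Job 3: wait = 22
Sum of waiting times = 34
Average waiting time = 34/3 = 11.3333

11.3333


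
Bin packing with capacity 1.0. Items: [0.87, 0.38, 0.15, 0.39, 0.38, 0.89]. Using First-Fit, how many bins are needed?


Place items sequentially using First-Fit:
  Item 0.87 -> new Bin 1
  Item 0.38 -> new Bin 2
  Item 0.15 -> Bin 2 (now 0.53)
  Item 0.39 -> Bin 2 (now 0.92)
  Item 0.38 -> new Bin 3
  Item 0.89 -> new Bin 4
Total bins used = 4

4


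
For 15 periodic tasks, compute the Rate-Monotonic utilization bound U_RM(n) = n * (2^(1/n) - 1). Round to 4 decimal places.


Compute 2^(1/15) = 1.0472941228
Subtract 1: 1.0472941228 - 1 = 0.0472941228
Multiply by n: 15 * 0.0472941228 = 0.7094118420
Round to 4 dp: 0.7094

0.7094


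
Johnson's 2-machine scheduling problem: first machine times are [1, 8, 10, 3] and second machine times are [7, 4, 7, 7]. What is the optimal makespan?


Apply Johnson's rule:
  Group 1 (a <= b): [(1, 1, 7), (4, 3, 7)]
  Group 2 (a > b): [(3, 10, 7), (2, 8, 4)]
Optimal job order: [1, 4, 3, 2]
Schedule:
  Job 1: M1 done at 1, M2 done at 8
  Job 4: M1 done at 4, M2 done at 15
  Job 3: M1 done at 14, M2 done at 22
  Job 2: M1 done at 22, M2 done at 26
Makespan = 26

26


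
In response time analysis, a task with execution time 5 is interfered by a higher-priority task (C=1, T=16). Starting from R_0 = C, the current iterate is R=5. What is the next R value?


R_next = C + ceil(R_prev / T_hp) * C_hp
ceil(5 / 16) = ceil(0.3125) = 1
Interference = 1 * 1 = 1
R_next = 5 + 1 = 6

6


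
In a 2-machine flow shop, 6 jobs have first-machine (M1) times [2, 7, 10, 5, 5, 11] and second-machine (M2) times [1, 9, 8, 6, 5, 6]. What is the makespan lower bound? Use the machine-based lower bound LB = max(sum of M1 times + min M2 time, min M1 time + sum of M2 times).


LB1 = sum(M1 times) + min(M2 times) = 40 + 1 = 41
LB2 = min(M1 times) + sum(M2 times) = 2 + 35 = 37
Lower bound = max(LB1, LB2) = max(41, 37) = 41

41


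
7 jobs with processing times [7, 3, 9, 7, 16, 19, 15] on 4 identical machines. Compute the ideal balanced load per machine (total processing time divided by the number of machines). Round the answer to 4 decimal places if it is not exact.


Total processing time = 7 + 3 + 9 + 7 + 16 + 19 + 15 = 76
Number of machines = 4
Ideal balanced load = 76 / 4 = 19.0

19.0


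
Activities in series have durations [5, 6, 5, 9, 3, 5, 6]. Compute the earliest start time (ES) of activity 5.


Activity 5 starts after activities 1 through 4 complete.
Predecessor durations: [5, 6, 5, 9]
ES = 5 + 6 + 5 + 9 = 25

25


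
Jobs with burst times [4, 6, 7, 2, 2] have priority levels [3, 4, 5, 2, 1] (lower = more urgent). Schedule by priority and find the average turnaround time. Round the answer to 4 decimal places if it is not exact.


Sort by priority (ascending = highest first):
Order: [(1, 2), (2, 2), (3, 4), (4, 6), (5, 7)]
Completion times:
  Priority 1, burst=2, C=2
  Priority 2, burst=2, C=4
  Priority 3, burst=4, C=8
  Priority 4, burst=6, C=14
  Priority 5, burst=7, C=21
Average turnaround = 49/5 = 9.8

9.8


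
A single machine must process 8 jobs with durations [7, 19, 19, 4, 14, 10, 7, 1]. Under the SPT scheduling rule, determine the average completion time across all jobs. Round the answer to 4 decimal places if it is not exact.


Sort jobs by processing time (SPT order): [1, 4, 7, 7, 10, 14, 19, 19]
Compute completion times sequentially:
  Job 1: processing = 1, completes at 1
  Job 2: processing = 4, completes at 5
  Job 3: processing = 7, completes at 12
  Job 4: processing = 7, completes at 19
  Job 5: processing = 10, completes at 29
  Job 6: processing = 14, completes at 43
  Job 7: processing = 19, completes at 62
  Job 8: processing = 19, completes at 81
Sum of completion times = 252
Average completion time = 252/8 = 31.5

31.5


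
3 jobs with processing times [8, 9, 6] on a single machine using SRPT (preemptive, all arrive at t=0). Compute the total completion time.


Since all jobs arrive at t=0, SRPT equals SPT ordering.
SPT order: [6, 8, 9]
Completion times:
  Job 1: p=6, C=6
  Job 2: p=8, C=14
  Job 3: p=9, C=23
Total completion time = 6 + 14 + 23 = 43

43


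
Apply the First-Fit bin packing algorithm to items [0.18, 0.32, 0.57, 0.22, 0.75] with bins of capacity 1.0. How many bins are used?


Place items sequentially using First-Fit:
  Item 0.18 -> new Bin 1
  Item 0.32 -> Bin 1 (now 0.5)
  Item 0.57 -> new Bin 2
  Item 0.22 -> Bin 1 (now 0.72)
  Item 0.75 -> new Bin 3
Total bins used = 3

3


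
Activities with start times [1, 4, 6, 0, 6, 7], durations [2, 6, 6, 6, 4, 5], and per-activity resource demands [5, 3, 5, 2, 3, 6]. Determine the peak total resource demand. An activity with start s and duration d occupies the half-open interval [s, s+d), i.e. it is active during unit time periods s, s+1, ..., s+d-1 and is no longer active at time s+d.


Each activity i is active on [start_i, start_i + duration_i).
Compute total resource usage per time slot:
  t=0: active resources = [2], total = 2
  t=1: active resources = [5, 2], total = 7
  t=2: active resources = [5, 2], total = 7
  t=3: active resources = [2], total = 2
  t=4: active resources = [3, 2], total = 5
  t=5: active resources = [3, 2], total = 5
  t=6: active resources = [3, 5, 3], total = 11
  t=7: active resources = [3, 5, 3, 6], total = 17
  t=8: active resources = [3, 5, 3, 6], total = 17
  t=9: active resources = [3, 5, 3, 6], total = 17
  t=10: active resources = [5, 6], total = 11
  t=11: active resources = [5, 6], total = 11
Peak resource demand = 17

17


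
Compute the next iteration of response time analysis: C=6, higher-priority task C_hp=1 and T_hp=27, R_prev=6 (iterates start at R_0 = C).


R_next = C + ceil(R_prev / T_hp) * C_hp
ceil(6 / 27) = ceil(0.2222) = 1
Interference = 1 * 1 = 1
R_next = 6 + 1 = 7

7


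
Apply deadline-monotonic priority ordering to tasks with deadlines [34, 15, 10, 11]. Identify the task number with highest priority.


Sort tasks by relative deadline (ascending):
  Task 3: deadline = 10
  Task 4: deadline = 11
  Task 2: deadline = 15
  Task 1: deadline = 34
Priority order (highest first): [3, 4, 2, 1]
Highest priority task = 3

3


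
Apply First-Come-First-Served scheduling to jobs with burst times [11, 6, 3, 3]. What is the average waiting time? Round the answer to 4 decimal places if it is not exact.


FCFS order (as given): [11, 6, 3, 3]
Waiting times:
  Job 1: wait = 0
  Job 2: wait = 11
  Job 3: wait = 17
  Job 4: wait = 20
Sum of waiting times = 48
Average waiting time = 48/4 = 12.0

12.0


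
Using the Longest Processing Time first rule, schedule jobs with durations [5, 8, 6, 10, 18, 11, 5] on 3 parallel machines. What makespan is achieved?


Sort jobs in decreasing order (LPT): [18, 11, 10, 8, 6, 5, 5]
Assign each job to the least loaded machine:
  Machine 1: jobs [18, 5], load = 23
  Machine 2: jobs [11, 6, 5], load = 22
  Machine 3: jobs [10, 8], load = 18
Makespan = max load = 23

23


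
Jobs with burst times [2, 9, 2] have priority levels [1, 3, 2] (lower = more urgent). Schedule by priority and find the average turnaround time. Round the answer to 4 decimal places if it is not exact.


Sort by priority (ascending = highest first):
Order: [(1, 2), (2, 2), (3, 9)]
Completion times:
  Priority 1, burst=2, C=2
  Priority 2, burst=2, C=4
  Priority 3, burst=9, C=13
Average turnaround = 19/3 = 6.3333

6.3333


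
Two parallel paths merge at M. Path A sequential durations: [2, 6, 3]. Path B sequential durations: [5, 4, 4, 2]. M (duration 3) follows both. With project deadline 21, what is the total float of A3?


Forward pass: ES(A3) = sum of predecessors on chain A = 8
EF = ES + duration = 8 + 3 = 11
Backward pass: LF(M) = deadline = 21; LS(M) = 21 - 3 = 18
LF(A3) = LS(M) - sum(successors on chain A) = 18 - 0 = 18
LS = LF - duration = 18 - 3 = 15
Total float = LS - ES = 15 - 8 = 7

7


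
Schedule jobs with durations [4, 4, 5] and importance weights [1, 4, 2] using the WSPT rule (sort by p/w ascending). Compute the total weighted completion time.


Compute p/w ratios and sort ascending (WSPT): [(4, 4), (5, 2), (4, 1)]
Compute weighted completion times:
  Job (p=4,w=4): C=4, w*C=4*4=16
  Job (p=5,w=2): C=9, w*C=2*9=18
  Job (p=4,w=1): C=13, w*C=1*13=13
Total weighted completion time = 47

47


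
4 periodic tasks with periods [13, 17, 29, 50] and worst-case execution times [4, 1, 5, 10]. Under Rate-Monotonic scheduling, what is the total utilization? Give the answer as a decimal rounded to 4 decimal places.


Compute individual utilizations (exact fractions):
  Task 1: C/T = 4/13 (approx. 0.3077)
  Task 2: C/T = 1/17 (approx. 0.0588)
  Task 3: C/T = 5/29 (approx. 0.1724)
  Task 4: C/T = 10/50 = 1/5 (approx. 0.2)
Total utilization U = 4/13 + 1/17 + 5/29 + 1/5 = 23679/32045
Rounded to 4 decimal places: U = 0.7389
RM (Liu & Layland) bound for 4 tasks = 0.756828; compare with U = 23679/32045 (approx. 0.738930)
U <= bound, so schedulable by RM sufficient condition.

0.7389


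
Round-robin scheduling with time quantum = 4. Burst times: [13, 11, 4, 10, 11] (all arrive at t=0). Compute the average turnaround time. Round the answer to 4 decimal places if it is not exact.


Time quantum = 4
Execution trace:
  J1 runs 4 units, time = 4
  J2 runs 4 units, time = 8
  J3 runs 4 units, time = 12
  J4 runs 4 units, time = 16
  J5 runs 4 units, time = 20
  J1 runs 4 units, time = 24
  J2 runs 4 units, time = 28
  J4 runs 4 units, time = 32
  J5 runs 4 units, time = 36
  J1 runs 4 units, time = 40
  J2 runs 3 units, time = 43
  J4 runs 2 units, time = 45
  J5 runs 3 units, time = 48
  J1 runs 1 units, time = 49
Finish times: [49, 43, 12, 45, 48]
Average turnaround = 197/5 = 39.4

39.4


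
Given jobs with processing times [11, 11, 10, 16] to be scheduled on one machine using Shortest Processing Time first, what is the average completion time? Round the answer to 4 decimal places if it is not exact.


Sort jobs by processing time (SPT order): [10, 11, 11, 16]
Compute completion times sequentially:
  Job 1: processing = 10, completes at 10
  Job 2: processing = 11, completes at 21
  Job 3: processing = 11, completes at 32
  Job 4: processing = 16, completes at 48
Sum of completion times = 111
Average completion time = 111/4 = 27.75

27.75


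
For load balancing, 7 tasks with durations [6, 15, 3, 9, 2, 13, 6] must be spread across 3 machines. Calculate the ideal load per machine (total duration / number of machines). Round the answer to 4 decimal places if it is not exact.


Total processing time = 6 + 15 + 3 + 9 + 2 + 13 + 6 = 54
Number of machines = 3
Ideal balanced load = 54 / 3 = 18.0

18.0


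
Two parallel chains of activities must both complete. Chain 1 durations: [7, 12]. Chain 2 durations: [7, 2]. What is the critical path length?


Path A total = 7 + 12 = 19
Path B total = 7 + 2 = 9
Critical path = longest path = max(19, 9) = 19

19


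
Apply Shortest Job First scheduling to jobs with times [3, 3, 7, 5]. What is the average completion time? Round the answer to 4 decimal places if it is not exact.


SJF order (ascending): [3, 3, 5, 7]
Completion times:
  Job 1: burst=3, C=3
  Job 2: burst=3, C=6
  Job 3: burst=5, C=11
  Job 4: burst=7, C=18
Average completion = 38/4 = 9.5

9.5


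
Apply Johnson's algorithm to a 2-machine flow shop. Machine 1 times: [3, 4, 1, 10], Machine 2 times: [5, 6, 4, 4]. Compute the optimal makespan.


Apply Johnson's rule:
  Group 1 (a <= b): [(3, 1, 4), (1, 3, 5), (2, 4, 6)]
  Group 2 (a > b): [(4, 10, 4)]
Optimal job order: [3, 1, 2, 4]
Schedule:
  Job 3: M1 done at 1, M2 done at 5
  Job 1: M1 done at 4, M2 done at 10
  Job 2: M1 done at 8, M2 done at 16
  Job 4: M1 done at 18, M2 done at 22
Makespan = 22

22


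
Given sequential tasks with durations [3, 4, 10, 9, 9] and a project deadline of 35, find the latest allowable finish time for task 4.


LF(activity 4) = deadline - sum of successor durations
Successors: activities 5 through 5 with durations [9]
Sum of successor durations = 9
LF = 35 - 9 = 26

26


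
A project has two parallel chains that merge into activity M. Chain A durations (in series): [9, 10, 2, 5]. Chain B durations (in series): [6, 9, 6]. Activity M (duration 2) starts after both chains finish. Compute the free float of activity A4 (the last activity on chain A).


ES(A4) = sum of predecessors on chain A = 21
EF(A4) = ES + duration = 21 + 5 = 26
Successor of A4 is M. ES(M) = max(sum(A), sum(B)) = max(26, 21) = 26
Free float = ES(successor) - EF(current) = 26 - 26 = 0

0


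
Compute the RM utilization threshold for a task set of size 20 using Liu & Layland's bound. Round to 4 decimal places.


Compute 2^(1/20) = 1.0352649238
Subtract 1: 1.0352649238 - 1 = 0.0352649238
Multiply by n: 20 * 0.0352649238 = 0.7052984760
Round to 4 dp: 0.7053

0.7053


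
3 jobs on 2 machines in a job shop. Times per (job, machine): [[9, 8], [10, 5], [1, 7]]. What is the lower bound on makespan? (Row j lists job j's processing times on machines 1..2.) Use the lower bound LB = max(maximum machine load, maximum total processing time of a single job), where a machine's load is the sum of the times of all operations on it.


Machine loads:
  Machine 1: 9 + 10 + 1 = 20
  Machine 2: 8 + 5 + 7 = 20
Max machine load = 20
Job totals:
  Job 1: 17
  Job 2: 15
  Job 3: 8
Max job total = 17
Lower bound = max(20, 17) = 20

20


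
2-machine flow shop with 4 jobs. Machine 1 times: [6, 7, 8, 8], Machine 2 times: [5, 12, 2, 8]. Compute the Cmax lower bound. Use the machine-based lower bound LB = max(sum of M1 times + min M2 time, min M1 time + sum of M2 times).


LB1 = sum(M1 times) + min(M2 times) = 29 + 2 = 31
LB2 = min(M1 times) + sum(M2 times) = 6 + 27 = 33
Lower bound = max(LB1, LB2) = max(31, 33) = 33

33


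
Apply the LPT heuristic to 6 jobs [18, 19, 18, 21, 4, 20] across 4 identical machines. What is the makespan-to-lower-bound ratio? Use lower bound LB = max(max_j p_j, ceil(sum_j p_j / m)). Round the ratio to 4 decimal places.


LPT order: [21, 20, 19, 18, 18, 4]
Machine loads after assignment: [21, 20, 23, 36]
LPT makespan = 36
Lower bound = max(max_job, ceil(total/4)) = max(21, 25) = 25
Ratio = 36 / 25 = 1.44

1.44


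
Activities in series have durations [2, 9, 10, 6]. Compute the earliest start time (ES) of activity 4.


Activity 4 starts after activities 1 through 3 complete.
Predecessor durations: [2, 9, 10]
ES = 2 + 9 + 10 = 21

21


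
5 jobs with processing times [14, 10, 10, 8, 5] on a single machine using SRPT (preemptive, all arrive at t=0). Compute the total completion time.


Since all jobs arrive at t=0, SRPT equals SPT ordering.
SPT order: [5, 8, 10, 10, 14]
Completion times:
  Job 1: p=5, C=5
  Job 2: p=8, C=13
  Job 3: p=10, C=23
  Job 4: p=10, C=33
  Job 5: p=14, C=47
Total completion time = 5 + 13 + 23 + 33 + 47 = 121

121


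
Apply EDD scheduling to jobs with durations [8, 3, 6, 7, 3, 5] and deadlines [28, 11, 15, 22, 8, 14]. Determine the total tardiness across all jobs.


Sort by due date (EDD order): [(3, 8), (3, 11), (5, 14), (6, 15), (7, 22), (8, 28)]
Compute completion times and tardiness:
  Job 1: p=3, d=8, C=3, tardiness=max(0,3-8)=0
  Job 2: p=3, d=11, C=6, tardiness=max(0,6-11)=0
  Job 3: p=5, d=14, C=11, tardiness=max(0,11-14)=0
  Job 4: p=6, d=15, C=17, tardiness=max(0,17-15)=2
  Job 5: p=7, d=22, C=24, tardiness=max(0,24-22)=2
  Job 6: p=8, d=28, C=32, tardiness=max(0,32-28)=4
Total tardiness = 8

8


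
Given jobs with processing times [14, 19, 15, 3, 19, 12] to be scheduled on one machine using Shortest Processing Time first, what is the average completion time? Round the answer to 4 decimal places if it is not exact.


Sort jobs by processing time (SPT order): [3, 12, 14, 15, 19, 19]
Compute completion times sequentially:
  Job 1: processing = 3, completes at 3
  Job 2: processing = 12, completes at 15
  Job 3: processing = 14, completes at 29
  Job 4: processing = 15, completes at 44
  Job 5: processing = 19, completes at 63
  Job 6: processing = 19, completes at 82
Sum of completion times = 236
Average completion time = 236/6 = 39.3333

39.3333


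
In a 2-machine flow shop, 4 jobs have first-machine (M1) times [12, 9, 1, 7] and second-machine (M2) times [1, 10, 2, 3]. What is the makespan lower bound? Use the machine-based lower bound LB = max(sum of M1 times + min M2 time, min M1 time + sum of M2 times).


LB1 = sum(M1 times) + min(M2 times) = 29 + 1 = 30
LB2 = min(M1 times) + sum(M2 times) = 1 + 16 = 17
Lower bound = max(LB1, LB2) = max(30, 17) = 30

30


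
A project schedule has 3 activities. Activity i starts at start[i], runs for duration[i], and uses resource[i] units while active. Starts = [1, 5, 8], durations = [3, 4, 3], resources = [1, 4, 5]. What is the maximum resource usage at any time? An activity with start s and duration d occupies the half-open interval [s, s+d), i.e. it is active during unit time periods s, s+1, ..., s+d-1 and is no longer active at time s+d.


Each activity i is active on [start_i, start_i + duration_i).
Compute total resource usage per time slot:
  t=0: active resources = [], total = 0
  t=1: active resources = [1], total = 1
  t=2: active resources = [1], total = 1
  t=3: active resources = [1], total = 1
  t=4: active resources = [], total = 0
  t=5: active resources = [4], total = 4
  t=6: active resources = [4], total = 4
  t=7: active resources = [4], total = 4
  t=8: active resources = [4, 5], total = 9
  t=9: active resources = [5], total = 5
  t=10: active resources = [5], total = 5
Peak resource demand = 9

9


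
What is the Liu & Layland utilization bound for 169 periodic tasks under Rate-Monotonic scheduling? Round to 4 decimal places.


Compute 2^(1/169) = 1.0041098851
Subtract 1: 1.0041098851 - 1 = 0.0041098851
Multiply by n: 169 * 0.0041098851 = 0.6945705819
Round to 4 dp: 0.6946

0.6946


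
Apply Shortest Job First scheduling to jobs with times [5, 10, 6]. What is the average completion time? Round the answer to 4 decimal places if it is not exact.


SJF order (ascending): [5, 6, 10]
Completion times:
  Job 1: burst=5, C=5
  Job 2: burst=6, C=11
  Job 3: burst=10, C=21
Average completion = 37/3 = 12.3333

12.3333


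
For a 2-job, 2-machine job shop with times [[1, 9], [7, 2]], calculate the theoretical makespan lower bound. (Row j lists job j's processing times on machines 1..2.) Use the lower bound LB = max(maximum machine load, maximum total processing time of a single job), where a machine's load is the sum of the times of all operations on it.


Machine loads:
  Machine 1: 1 + 7 = 8
  Machine 2: 9 + 2 = 11
Max machine load = 11
Job totals:
  Job 1: 10
  Job 2: 9
Max job total = 10
Lower bound = max(11, 10) = 11

11


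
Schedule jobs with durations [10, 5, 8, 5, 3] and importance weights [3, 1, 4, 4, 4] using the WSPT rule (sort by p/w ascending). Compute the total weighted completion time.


Compute p/w ratios and sort ascending (WSPT): [(3, 4), (5, 4), (8, 4), (10, 3), (5, 1)]
Compute weighted completion times:
  Job (p=3,w=4): C=3, w*C=4*3=12
  Job (p=5,w=4): C=8, w*C=4*8=32
  Job (p=8,w=4): C=16, w*C=4*16=64
  Job (p=10,w=3): C=26, w*C=3*26=78
  Job (p=5,w=1): C=31, w*C=1*31=31
Total weighted completion time = 217

217


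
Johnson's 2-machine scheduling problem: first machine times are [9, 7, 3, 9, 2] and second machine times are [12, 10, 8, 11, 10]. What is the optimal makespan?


Apply Johnson's rule:
  Group 1 (a <= b): [(5, 2, 10), (3, 3, 8), (2, 7, 10), (1, 9, 12), (4, 9, 11)]
  Group 2 (a > b): []
Optimal job order: [5, 3, 2, 1, 4]
Schedule:
  Job 5: M1 done at 2, M2 done at 12
  Job 3: M1 done at 5, M2 done at 20
  Job 2: M1 done at 12, M2 done at 30
  Job 1: M1 done at 21, M2 done at 42
  Job 4: M1 done at 30, M2 done at 53
Makespan = 53

53


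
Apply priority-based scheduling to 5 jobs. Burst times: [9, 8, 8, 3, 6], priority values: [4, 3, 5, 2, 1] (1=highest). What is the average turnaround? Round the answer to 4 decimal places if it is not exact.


Sort by priority (ascending = highest first):
Order: [(1, 6), (2, 3), (3, 8), (4, 9), (5, 8)]
Completion times:
  Priority 1, burst=6, C=6
  Priority 2, burst=3, C=9
  Priority 3, burst=8, C=17
  Priority 4, burst=9, C=26
  Priority 5, burst=8, C=34
Average turnaround = 92/5 = 18.4

18.4


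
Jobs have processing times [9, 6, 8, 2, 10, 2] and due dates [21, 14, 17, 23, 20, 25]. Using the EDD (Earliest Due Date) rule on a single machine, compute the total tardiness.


Sort by due date (EDD order): [(6, 14), (8, 17), (10, 20), (9, 21), (2, 23), (2, 25)]
Compute completion times and tardiness:
  Job 1: p=6, d=14, C=6, tardiness=max(0,6-14)=0
  Job 2: p=8, d=17, C=14, tardiness=max(0,14-17)=0
  Job 3: p=10, d=20, C=24, tardiness=max(0,24-20)=4
  Job 4: p=9, d=21, C=33, tardiness=max(0,33-21)=12
  Job 5: p=2, d=23, C=35, tardiness=max(0,35-23)=12
  Job 6: p=2, d=25, C=37, tardiness=max(0,37-25)=12
Total tardiness = 40

40


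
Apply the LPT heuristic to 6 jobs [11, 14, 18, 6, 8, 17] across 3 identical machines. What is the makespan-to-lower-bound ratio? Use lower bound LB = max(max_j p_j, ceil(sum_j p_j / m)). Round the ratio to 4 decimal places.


LPT order: [18, 17, 14, 11, 8, 6]
Machine loads after assignment: [24, 25, 25]
LPT makespan = 25
Lower bound = max(max_job, ceil(total/3)) = max(18, 25) = 25
Ratio = 25 / 25 = 1.0

1.0


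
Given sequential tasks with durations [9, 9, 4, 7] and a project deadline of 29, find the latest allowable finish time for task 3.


LF(activity 3) = deadline - sum of successor durations
Successors: activities 4 through 4 with durations [7]
Sum of successor durations = 7
LF = 29 - 7 = 22

22


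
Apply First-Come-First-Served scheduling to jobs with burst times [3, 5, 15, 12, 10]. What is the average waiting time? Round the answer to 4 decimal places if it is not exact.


FCFS order (as given): [3, 5, 15, 12, 10]
Waiting times:
  Job 1: wait = 0
  Job 2: wait = 3
  Job 3: wait = 8
  Job 4: wait = 23
  Job 5: wait = 35
Sum of waiting times = 69
Average waiting time = 69/5 = 13.8

13.8


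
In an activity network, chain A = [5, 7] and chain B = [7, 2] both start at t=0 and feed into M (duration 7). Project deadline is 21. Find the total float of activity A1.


Forward pass: ES(A1) = sum of predecessors on chain A = 0
EF = ES + duration = 0 + 5 = 5
Backward pass: LF(M) = deadline = 21; LS(M) = 21 - 7 = 14
LF(A1) = LS(M) - sum(successors on chain A) = 14 - 7 = 7
LS = LF - duration = 7 - 5 = 2
Total float = LS - ES = 2 - 0 = 2

2


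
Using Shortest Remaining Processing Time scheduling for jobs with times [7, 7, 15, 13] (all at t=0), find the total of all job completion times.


Since all jobs arrive at t=0, SRPT equals SPT ordering.
SPT order: [7, 7, 13, 15]
Completion times:
  Job 1: p=7, C=7
  Job 2: p=7, C=14
  Job 3: p=13, C=27
  Job 4: p=15, C=42
Total completion time = 7 + 14 + 27 + 42 = 90

90


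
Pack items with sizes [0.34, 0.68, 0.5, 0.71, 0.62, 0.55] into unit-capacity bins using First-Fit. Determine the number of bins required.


Place items sequentially using First-Fit:
  Item 0.34 -> new Bin 1
  Item 0.68 -> new Bin 2
  Item 0.5 -> Bin 1 (now 0.84)
  Item 0.71 -> new Bin 3
  Item 0.62 -> new Bin 4
  Item 0.55 -> new Bin 5
Total bins used = 5

5


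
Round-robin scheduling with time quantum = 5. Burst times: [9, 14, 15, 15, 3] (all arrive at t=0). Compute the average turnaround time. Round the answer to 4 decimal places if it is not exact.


Time quantum = 5
Execution trace:
  J1 runs 5 units, time = 5
  J2 runs 5 units, time = 10
  J3 runs 5 units, time = 15
  J4 runs 5 units, time = 20
  J5 runs 3 units, time = 23
  J1 runs 4 units, time = 27
  J2 runs 5 units, time = 32
  J3 runs 5 units, time = 37
  J4 runs 5 units, time = 42
  J2 runs 4 units, time = 46
  J3 runs 5 units, time = 51
  J4 runs 5 units, time = 56
Finish times: [27, 46, 51, 56, 23]
Average turnaround = 203/5 = 40.6

40.6
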